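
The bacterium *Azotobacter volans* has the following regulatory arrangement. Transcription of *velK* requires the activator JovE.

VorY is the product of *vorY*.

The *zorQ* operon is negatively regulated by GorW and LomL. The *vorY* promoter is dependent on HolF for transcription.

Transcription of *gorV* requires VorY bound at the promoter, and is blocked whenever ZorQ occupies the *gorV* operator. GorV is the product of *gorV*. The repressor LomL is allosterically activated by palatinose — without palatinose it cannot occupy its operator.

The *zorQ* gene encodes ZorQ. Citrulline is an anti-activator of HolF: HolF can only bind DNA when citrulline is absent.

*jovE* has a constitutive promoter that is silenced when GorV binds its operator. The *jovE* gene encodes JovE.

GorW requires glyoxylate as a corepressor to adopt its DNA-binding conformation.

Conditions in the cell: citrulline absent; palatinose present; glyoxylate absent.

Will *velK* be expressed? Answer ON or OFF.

Glyoxylate is absent, so GorW is inactive.
Palatinose is present, so LomL is active.
With repressor LomL bound, *zorQ* is not transcribed.
So ZorQ is not produced.
Citrulline is absent, so HolF is active.
No repressor is bound and HolF is active, so *vorY* is transcribed.
So VorY is produced and active.
No repressor is bound and VorY is active, so *gorV* is transcribed.
So GorV is produced and active.
With repressor GorV bound, *jovE* is not transcribed.
So JovE is not produced.
Required activator JovE is absent, so *velK* is not transcribed.

OFF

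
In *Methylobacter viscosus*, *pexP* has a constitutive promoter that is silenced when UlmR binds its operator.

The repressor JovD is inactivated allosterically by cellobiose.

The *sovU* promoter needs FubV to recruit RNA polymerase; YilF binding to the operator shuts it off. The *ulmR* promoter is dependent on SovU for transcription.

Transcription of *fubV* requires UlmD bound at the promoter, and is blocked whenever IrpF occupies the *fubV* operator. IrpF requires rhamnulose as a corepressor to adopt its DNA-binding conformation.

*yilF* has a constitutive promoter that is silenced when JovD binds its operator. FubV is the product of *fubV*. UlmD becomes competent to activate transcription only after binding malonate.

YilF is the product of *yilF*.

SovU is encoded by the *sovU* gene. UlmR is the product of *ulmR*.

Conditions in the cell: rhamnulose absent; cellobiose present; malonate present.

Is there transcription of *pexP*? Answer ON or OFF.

ON

Cellobiose is present, so JovD is inactive.
With no repressor bound, *yilF* is transcribed.
So YilF is produced and active.
Malonate is present, so UlmD is active.
Rhamnulose is absent, so IrpF is inactive.
No repressor is bound and UlmD is active, so *fubV* is transcribed.
So FubV is produced and active.
With repressor YilF bound, *sovU* is not transcribed.
So SovU is not produced.
Required activator SovU is absent, so *ulmR* is not transcribed.
So UlmR is not produced.
With no repressor bound, *pexP* is transcribed.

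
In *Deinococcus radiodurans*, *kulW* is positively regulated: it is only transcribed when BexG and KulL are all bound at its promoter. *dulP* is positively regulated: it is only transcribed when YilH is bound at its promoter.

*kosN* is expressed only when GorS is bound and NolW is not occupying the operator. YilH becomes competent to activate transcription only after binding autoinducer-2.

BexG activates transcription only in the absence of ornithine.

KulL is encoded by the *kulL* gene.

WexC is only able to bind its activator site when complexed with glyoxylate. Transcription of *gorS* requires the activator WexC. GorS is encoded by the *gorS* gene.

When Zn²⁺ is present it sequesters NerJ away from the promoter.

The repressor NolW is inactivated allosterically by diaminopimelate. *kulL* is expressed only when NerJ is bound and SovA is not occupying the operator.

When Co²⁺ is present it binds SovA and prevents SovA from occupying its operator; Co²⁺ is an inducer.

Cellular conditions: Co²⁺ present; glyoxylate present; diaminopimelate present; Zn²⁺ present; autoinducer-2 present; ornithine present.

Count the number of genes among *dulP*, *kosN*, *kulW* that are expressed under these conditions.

Autoinducer-2 is present, so YilH is active.
No repressor is bound and YilH is active, so *dulP* is transcribed.
→ *dulP* is ON.
Glyoxylate is present, so WexC is active.
No repressor is bound and WexC is active, so *gorS* is transcribed.
So GorS is produced and active.
Diaminopimelate is present, so NolW is inactive.
No repressor is bound and GorS is active, so *kosN* is transcribed.
→ *kosN* is ON.
Ornithine is present, so BexG is inactive.
Co²⁺ is present, so SovA is inactive.
Zn²⁺ is present, so NerJ is inactive.
Required activator NerJ is absent, so *kulL* is not transcribed.
So KulL is not produced.
Required activator BexG is absent, so *kulW* is not transcribed.
→ *kulW* is OFF.
2 of the 3 genes are transcribed.

2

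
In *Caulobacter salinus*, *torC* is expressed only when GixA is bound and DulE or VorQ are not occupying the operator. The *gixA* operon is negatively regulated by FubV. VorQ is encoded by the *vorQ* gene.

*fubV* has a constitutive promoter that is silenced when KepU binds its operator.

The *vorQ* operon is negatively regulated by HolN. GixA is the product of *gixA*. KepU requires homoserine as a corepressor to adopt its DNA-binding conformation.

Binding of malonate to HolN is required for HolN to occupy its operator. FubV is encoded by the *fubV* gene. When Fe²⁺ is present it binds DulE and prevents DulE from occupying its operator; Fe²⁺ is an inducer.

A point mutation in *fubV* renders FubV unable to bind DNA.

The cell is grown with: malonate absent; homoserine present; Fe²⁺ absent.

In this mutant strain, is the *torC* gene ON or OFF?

FubV is non-functional in this strain, so it has no effect.
With no repressor bound, *gixA* is transcribed.
So GixA is produced and active.
Fe²⁺ is absent, so DulE is active.
Malonate is absent, so HolN is inactive.
With no repressor bound, *vorQ* is transcribed.
So VorQ is produced and active.
With repressor DulE bound, *torC* is not transcribed.

OFF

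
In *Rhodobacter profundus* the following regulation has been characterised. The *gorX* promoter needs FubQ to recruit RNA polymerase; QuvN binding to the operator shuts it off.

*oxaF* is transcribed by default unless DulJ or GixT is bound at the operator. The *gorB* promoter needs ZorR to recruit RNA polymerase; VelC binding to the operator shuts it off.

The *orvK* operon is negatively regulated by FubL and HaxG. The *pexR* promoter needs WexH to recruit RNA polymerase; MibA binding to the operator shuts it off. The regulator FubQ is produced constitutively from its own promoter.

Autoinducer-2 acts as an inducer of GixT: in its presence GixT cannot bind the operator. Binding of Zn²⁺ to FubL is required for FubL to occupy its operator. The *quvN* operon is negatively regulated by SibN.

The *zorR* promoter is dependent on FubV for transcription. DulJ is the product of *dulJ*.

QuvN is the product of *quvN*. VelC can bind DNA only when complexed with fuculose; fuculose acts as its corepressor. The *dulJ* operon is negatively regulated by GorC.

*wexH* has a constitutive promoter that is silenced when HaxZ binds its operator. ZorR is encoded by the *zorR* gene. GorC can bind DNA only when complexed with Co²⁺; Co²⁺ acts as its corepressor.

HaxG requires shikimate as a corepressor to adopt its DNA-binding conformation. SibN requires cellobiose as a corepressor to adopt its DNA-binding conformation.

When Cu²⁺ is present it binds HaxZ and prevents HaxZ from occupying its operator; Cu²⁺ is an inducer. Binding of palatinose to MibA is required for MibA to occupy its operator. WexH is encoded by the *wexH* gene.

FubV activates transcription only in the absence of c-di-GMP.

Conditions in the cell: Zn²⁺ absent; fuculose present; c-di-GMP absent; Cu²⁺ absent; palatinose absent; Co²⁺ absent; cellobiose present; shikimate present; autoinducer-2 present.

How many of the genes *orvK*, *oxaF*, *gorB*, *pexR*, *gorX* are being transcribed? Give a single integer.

1

Zn²⁺ is absent, so FubL is inactive.
Shikimate is present, so HaxG is active.
With repressor HaxG bound, *orvK* is not transcribed.
→ *orvK* is OFF.
Co²⁺ is absent, so GorC is inactive.
With no repressor bound, *dulJ* is transcribed.
So DulJ is produced and active.
Autoinducer-2 is present, so GixT is inactive.
With repressor DulJ bound, *oxaF* is not transcribed.
→ *oxaF* is OFF.
c-di-GMP is absent, so FubV is active.
No repressor is bound and FubV is active, so *zorR* is transcribed.
So ZorR is produced and active.
Fuculose is present, so VelC is active.
With repressor VelC bound, *gorB* is not transcribed.
→ *gorB* is OFF.
Cu²⁺ is absent, so HaxZ is active.
With repressor HaxZ bound, *wexH* is not transcribed.
So WexH is not produced.
Palatinose is absent, so MibA is inactive.
Required activator WexH is absent, so *pexR* is not transcribed.
→ *pexR* is OFF.
Cellobiose is present, so SibN is active.
With repressor SibN bound, *quvN* is not transcribed.
So QuvN is not produced.
FubQ is produced constitutively and is active.
No repressor is bound and FubQ is active, so *gorX* is transcribed.
→ *gorX* is ON.
1 of the 5 genes is transcribed.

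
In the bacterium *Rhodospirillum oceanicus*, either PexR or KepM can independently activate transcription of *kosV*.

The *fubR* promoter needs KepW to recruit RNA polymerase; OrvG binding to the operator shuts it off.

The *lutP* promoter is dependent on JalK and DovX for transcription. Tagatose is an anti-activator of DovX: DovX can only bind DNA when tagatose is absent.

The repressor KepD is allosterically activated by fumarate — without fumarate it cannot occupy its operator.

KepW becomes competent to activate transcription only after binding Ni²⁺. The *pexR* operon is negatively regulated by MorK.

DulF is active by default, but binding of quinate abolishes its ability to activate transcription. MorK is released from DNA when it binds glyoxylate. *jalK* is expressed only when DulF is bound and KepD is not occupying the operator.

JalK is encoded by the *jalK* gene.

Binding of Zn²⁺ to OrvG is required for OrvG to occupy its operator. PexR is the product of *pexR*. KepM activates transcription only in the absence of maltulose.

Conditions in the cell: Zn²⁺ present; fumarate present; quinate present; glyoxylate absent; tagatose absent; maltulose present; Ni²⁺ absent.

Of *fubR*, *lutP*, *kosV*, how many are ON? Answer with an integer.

Ni²⁺ is absent, so KepW is inactive.
Zn²⁺ is present, so OrvG is active.
With repressor OrvG bound, *fubR* is not transcribed.
→ *fubR* is OFF.
Fumarate is present, so KepD is active.
Quinate is present, so DulF is inactive.
With repressor KepD bound, *jalK* is not transcribed.
So JalK is not produced.
Tagatose is absent, so DovX is active.
Required activator JalK is absent, so *lutP* is not transcribed.
→ *lutP* is OFF.
Glyoxylate is absent, so MorK is active.
With repressor MorK bound, *pexR* is not transcribed.
So PexR is not produced.
Maltulose is present, so KepM is inactive.
No activator is available at the *kosV* promoter, so *kosV* is not transcribed.
→ *kosV* is OFF.
0 of the 3 genes are transcribed.

0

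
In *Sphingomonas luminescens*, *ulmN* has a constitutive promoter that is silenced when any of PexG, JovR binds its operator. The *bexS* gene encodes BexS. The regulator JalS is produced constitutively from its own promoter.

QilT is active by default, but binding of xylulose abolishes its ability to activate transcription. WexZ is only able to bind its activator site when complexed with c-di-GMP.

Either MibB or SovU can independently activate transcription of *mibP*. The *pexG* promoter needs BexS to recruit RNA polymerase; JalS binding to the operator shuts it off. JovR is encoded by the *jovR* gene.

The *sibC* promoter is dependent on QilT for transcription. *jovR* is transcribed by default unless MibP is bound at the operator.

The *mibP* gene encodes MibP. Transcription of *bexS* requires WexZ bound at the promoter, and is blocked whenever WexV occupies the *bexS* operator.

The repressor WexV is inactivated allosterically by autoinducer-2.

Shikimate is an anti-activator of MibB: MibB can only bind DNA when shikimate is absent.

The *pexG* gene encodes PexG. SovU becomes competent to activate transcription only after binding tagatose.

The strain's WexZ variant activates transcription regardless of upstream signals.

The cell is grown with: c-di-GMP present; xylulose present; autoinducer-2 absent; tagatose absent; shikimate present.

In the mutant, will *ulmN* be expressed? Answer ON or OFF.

Autoinducer-2 is absent, so WexV is active.
WexZ is constitutively active in this strain.
With repressor WexV bound, *bexS* is not transcribed.
So BexS is not produced.
JalS is produced constitutively and is active.
With repressor JalS bound, *pexG* is not transcribed.
So PexG is not produced.
Shikimate is present, so MibB is inactive.
Tagatose is absent, so SovU is inactive.
No activator is available at the *mibP* promoter, so *mibP* is not transcribed.
So MibP is not produced.
With no repressor bound, *jovR* is transcribed.
So JovR is produced and active.
With repressor JovR bound, *ulmN* is not transcribed.

OFF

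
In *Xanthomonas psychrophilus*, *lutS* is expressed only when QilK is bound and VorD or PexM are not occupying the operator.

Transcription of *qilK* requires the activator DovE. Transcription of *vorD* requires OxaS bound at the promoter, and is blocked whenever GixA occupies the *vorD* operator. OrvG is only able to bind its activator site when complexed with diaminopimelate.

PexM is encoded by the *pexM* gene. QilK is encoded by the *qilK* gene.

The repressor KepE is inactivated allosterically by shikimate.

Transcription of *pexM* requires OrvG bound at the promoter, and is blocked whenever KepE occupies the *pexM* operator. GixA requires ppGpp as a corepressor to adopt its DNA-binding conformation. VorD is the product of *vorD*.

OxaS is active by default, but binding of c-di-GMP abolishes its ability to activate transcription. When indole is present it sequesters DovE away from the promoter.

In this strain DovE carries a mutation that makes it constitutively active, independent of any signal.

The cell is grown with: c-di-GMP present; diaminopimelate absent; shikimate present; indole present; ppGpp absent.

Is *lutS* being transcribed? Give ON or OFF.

DovE is constitutively active in this strain.
No repressor is bound and DovE is active, so *qilK* is transcribed.
So QilK is produced and active.
ppGpp is absent, so GixA is inactive.
c-di-GMP is present, so OxaS is inactive.
Required activator OxaS is absent, so *vorD* is not transcribed.
So VorD is not produced.
Diaminopimelate is absent, so OrvG is inactive.
Shikimate is present, so KepE is inactive.
Required activator OrvG is absent, so *pexM* is not transcribed.
So PexM is not produced.
No repressor is bound and QilK is active, so *lutS* is transcribed.

ON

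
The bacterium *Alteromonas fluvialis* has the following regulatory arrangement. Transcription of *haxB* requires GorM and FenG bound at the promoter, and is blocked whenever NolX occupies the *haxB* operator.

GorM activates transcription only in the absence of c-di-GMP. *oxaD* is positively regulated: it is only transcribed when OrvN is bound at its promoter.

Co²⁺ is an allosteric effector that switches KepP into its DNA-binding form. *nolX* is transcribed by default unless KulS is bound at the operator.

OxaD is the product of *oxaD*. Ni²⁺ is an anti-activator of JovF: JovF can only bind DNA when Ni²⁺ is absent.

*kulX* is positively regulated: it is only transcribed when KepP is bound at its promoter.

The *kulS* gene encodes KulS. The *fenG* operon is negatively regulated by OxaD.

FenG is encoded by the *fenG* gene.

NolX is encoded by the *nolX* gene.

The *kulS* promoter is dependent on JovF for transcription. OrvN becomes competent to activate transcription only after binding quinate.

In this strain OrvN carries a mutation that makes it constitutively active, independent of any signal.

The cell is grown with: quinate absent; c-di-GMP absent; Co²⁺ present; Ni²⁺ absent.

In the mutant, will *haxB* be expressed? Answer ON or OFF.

OFF

Ni²⁺ is absent, so JovF is active.
No repressor is bound and JovF is active, so *kulS* is transcribed.
So KulS is produced and active.
With repressor KulS bound, *nolX* is not transcribed.
So NolX is not produced.
c-di-GMP is absent, so GorM is active.
OrvN is constitutively active in this strain.
No repressor is bound and OrvN is active, so *oxaD* is transcribed.
So OxaD is produced and active.
With repressor OxaD bound, *fenG* is not transcribed.
So FenG is not produced.
Required activator FenG is absent, so *haxB* is not transcribed.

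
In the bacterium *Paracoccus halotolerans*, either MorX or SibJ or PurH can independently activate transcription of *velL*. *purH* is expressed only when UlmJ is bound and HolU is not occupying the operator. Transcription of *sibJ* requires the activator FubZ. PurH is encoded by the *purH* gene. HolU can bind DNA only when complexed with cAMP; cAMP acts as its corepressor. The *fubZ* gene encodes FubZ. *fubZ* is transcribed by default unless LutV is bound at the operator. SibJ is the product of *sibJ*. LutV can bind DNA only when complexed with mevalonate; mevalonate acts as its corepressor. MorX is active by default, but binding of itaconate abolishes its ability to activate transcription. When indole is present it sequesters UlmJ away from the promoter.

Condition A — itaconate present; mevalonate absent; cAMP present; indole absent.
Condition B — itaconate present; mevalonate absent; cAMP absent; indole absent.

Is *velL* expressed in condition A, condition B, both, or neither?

Condition A:
Itaconate is present, so MorX is inactive.
Mevalonate is absent, so LutV is inactive.
With no repressor bound, *fubZ* is transcribed.
So FubZ is produced and active.
No repressor is bound and FubZ is active, so *sibJ* is transcribed.
So SibJ is produced and active.
cAMP is present, so HolU is active.
Indole is absent, so UlmJ is active.
With repressor HolU bound, *purH* is not transcribed.
So PurH is not produced.
Activator SibJ is present, so *velL* is transcribed.
→ *velL* is ON in A.
Condition B:
Itaconate is present, so MorX is inactive.
Mevalonate is absent, so LutV is inactive.
With no repressor bound, *fubZ* is transcribed.
So FubZ is produced and active.
No repressor is bound and FubZ is active, so *sibJ* is transcribed.
So SibJ is produced and active.
cAMP is absent, so HolU is inactive.
Indole is absent, so UlmJ is active.
No repressor is bound and UlmJ is active, so *purH* is transcribed.
So PurH is produced and active.
Activator SibJ is present, so *velL* is transcribed.
→ *velL* is ON in B.

both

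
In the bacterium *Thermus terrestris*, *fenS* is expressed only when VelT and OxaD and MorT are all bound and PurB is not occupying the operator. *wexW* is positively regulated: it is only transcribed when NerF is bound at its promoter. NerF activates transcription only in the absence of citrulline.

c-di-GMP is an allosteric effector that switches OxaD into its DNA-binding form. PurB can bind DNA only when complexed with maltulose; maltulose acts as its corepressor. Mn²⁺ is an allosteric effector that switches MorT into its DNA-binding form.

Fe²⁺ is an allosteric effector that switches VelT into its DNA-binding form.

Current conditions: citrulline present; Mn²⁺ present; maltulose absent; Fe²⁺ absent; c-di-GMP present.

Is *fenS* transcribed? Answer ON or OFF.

OFF

Maltulose is absent, so PurB is inactive.
Fe²⁺ is absent, so VelT is inactive.
c-di-GMP is present, so OxaD is active.
Mn²⁺ is present, so MorT is active.
Required activator VelT is absent, so *fenS* is not transcribed.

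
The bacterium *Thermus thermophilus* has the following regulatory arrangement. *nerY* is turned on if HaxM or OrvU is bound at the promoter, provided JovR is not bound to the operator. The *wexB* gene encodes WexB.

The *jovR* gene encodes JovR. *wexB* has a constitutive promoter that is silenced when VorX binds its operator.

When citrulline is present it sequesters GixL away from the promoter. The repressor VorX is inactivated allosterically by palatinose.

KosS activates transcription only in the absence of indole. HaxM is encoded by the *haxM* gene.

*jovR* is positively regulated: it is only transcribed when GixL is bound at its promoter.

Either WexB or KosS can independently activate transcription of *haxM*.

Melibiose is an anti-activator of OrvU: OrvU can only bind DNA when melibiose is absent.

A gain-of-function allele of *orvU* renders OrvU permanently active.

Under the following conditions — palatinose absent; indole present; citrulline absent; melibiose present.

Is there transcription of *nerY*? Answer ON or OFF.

OFF

Palatinose is absent, so VorX is active.
With repressor VorX bound, *wexB* is not transcribed.
So WexB is not produced.
Indole is present, so KosS is inactive.
No activator is available at the *haxM* promoter, so *haxM* is not transcribed.
So HaxM is not produced.
OrvU is constitutively active in this strain.
Citrulline is absent, so GixL is active.
No repressor is bound and GixL is active, so *jovR* is transcribed.
So JovR is produced and active.
With repressor JovR bound, *nerY* is not transcribed.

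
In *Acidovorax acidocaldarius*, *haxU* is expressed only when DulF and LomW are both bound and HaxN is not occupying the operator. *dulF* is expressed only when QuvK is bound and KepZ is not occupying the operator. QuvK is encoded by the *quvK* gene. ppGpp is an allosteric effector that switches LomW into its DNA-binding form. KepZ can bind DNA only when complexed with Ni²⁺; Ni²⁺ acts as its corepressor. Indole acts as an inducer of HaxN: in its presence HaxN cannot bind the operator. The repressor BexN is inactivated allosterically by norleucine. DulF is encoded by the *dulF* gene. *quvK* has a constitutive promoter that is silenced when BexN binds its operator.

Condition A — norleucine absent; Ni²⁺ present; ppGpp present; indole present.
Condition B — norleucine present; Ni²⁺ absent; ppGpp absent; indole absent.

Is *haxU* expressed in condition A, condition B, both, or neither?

Condition A:
Norleucine is absent, so BexN is active.
With repressor BexN bound, *quvK* is not transcribed.
So QuvK is not produced.
Ni²⁺ is present, so KepZ is active.
With repressor KepZ bound, *dulF* is not transcribed.
So DulF is not produced.
ppGpp is present, so LomW is active.
Indole is present, so HaxN is inactive.
Required activator DulF is absent, so *haxU* is not transcribed.
→ *haxU* is OFF in A.
Condition B:
Norleucine is present, so BexN is inactive.
With no repressor bound, *quvK* is transcribed.
So QuvK is produced and active.
Ni²⁺ is absent, so KepZ is inactive.
No repressor is bound and QuvK is active, so *dulF* is transcribed.
So DulF is produced and active.
ppGpp is absent, so LomW is inactive.
Indole is absent, so HaxN is active.
With repressor HaxN bound, *haxU* is not transcribed.
→ *haxU* is OFF in B.

neither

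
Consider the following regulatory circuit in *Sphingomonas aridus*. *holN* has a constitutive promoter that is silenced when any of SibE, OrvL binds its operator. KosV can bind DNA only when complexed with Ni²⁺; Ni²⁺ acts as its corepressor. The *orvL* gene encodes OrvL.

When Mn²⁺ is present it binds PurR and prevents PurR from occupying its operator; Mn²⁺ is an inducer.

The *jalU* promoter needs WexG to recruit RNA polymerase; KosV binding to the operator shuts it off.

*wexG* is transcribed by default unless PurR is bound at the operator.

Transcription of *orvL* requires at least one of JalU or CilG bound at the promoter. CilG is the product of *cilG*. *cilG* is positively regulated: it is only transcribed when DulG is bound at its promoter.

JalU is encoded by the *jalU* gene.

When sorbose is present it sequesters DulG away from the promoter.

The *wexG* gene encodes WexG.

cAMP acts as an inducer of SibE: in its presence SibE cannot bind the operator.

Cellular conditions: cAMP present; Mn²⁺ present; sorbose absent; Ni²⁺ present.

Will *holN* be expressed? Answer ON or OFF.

OFF

cAMP is present, so SibE is inactive.
Mn²⁺ is present, so PurR is inactive.
With no repressor bound, *wexG* is transcribed.
So WexG is produced and active.
Ni²⁺ is present, so KosV is active.
With repressor KosV bound, *jalU* is not transcribed.
So JalU is not produced.
Sorbose is absent, so DulG is active.
No repressor is bound and DulG is active, so *cilG* is transcribed.
So CilG is produced and active.
Activator CilG is present, so *orvL* is transcribed.
So OrvL is produced and active.
With repressor OrvL bound, *holN* is not transcribed.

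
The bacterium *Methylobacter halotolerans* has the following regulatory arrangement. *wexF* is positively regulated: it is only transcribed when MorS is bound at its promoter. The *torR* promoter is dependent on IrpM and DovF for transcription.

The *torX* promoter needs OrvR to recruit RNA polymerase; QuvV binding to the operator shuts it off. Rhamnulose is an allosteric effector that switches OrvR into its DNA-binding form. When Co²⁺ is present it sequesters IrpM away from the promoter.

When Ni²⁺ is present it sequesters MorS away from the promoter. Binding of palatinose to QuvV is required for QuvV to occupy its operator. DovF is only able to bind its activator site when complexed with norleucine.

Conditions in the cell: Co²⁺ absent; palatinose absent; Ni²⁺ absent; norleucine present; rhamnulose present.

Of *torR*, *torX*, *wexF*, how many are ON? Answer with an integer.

3

Co²⁺ is absent, so IrpM is active.
Norleucine is present, so DovF is active.
No repressor is bound and IrpM and DovF are active, so *torR* is transcribed.
→ *torR* is ON.
Rhamnulose is present, so OrvR is active.
Palatinose is absent, so QuvV is inactive.
No repressor is bound and OrvR is active, so *torX* is transcribed.
→ *torX* is ON.
Ni²⁺ is absent, so MorS is active.
No repressor is bound and MorS is active, so *wexF* is transcribed.
→ *wexF* is ON.
3 of the 3 genes are transcribed.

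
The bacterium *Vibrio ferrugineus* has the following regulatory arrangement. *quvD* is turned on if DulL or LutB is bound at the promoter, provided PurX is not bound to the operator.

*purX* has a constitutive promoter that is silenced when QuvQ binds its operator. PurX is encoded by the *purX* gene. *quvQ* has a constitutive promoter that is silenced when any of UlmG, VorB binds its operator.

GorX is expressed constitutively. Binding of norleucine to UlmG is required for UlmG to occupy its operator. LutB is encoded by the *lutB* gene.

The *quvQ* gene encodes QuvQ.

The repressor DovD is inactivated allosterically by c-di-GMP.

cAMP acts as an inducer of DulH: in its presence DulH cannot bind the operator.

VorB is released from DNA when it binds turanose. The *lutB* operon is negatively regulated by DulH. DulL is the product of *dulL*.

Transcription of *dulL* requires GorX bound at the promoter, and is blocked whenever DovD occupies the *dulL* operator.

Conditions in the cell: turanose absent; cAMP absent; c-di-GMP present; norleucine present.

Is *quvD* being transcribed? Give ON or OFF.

c-di-GMP is present, so DovD is inactive.
GorX is produced constitutively and is active.
No repressor is bound and GorX is active, so *dulL* is transcribed.
So DulL is produced and active.
Norleucine is present, so UlmG is active.
Turanose is absent, so VorB is active.
With repressor UlmG bound, *quvQ* is not transcribed.
So QuvQ is not produced.
With no repressor bound, *purX* is transcribed.
So PurX is produced and active.
cAMP is absent, so DulH is active.
With repressor DulH bound, *lutB* is not transcribed.
So LutB is not produced.
With repressor PurX bound, *quvD* is not transcribed.

OFF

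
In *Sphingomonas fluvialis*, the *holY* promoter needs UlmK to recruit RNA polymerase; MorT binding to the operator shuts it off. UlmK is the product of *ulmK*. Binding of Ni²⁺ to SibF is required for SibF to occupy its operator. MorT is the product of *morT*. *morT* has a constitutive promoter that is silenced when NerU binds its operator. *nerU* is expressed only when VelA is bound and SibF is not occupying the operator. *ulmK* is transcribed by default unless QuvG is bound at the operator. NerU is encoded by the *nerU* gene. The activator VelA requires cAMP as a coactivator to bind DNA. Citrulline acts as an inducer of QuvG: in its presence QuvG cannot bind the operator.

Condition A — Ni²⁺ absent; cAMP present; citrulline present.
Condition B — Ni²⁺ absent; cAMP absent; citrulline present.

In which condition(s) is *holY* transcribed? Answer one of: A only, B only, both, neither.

A only

Condition A:
Ni²⁺ is absent, so SibF is inactive.
cAMP is present, so VelA is active.
No repressor is bound and VelA is active, so *nerU* is transcribed.
So NerU is produced and active.
With repressor NerU bound, *morT* is not transcribed.
So MorT is not produced.
Citrulline is present, so QuvG is inactive.
With no repressor bound, *ulmK* is transcribed.
So UlmK is produced and active.
No repressor is bound and UlmK is active, so *holY* is transcribed.
→ *holY* is ON in A.
Condition B:
Ni²⁺ is absent, so SibF is inactive.
cAMP is absent, so VelA is inactive.
Required activator VelA is absent, so *nerU* is not transcribed.
So NerU is not produced.
With no repressor bound, *morT* is transcribed.
So MorT is produced and active.
Citrulline is present, so QuvG is inactive.
With no repressor bound, *ulmK* is transcribed.
So UlmK is produced and active.
With repressor MorT bound, *holY* is not transcribed.
→ *holY* is OFF in B.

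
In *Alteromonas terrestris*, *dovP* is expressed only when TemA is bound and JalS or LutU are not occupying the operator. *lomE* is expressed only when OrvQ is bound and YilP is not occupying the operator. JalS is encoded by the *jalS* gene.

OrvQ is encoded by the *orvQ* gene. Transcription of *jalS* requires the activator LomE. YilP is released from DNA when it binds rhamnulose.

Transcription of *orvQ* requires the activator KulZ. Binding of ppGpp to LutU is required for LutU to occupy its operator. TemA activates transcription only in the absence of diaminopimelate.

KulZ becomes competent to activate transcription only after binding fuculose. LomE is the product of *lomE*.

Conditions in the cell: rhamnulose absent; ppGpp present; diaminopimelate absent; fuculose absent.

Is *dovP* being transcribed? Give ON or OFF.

OFF

Diaminopimelate is absent, so TemA is active.
Fuculose is absent, so KulZ is inactive.
Required activator KulZ is absent, so *orvQ* is not transcribed.
So OrvQ is not produced.
Rhamnulose is absent, so YilP is active.
With repressor YilP bound, *lomE* is not transcribed.
So LomE is not produced.
Required activator LomE is absent, so *jalS* is not transcribed.
So JalS is not produced.
ppGpp is present, so LutU is active.
With repressor LutU bound, *dovP* is not transcribed.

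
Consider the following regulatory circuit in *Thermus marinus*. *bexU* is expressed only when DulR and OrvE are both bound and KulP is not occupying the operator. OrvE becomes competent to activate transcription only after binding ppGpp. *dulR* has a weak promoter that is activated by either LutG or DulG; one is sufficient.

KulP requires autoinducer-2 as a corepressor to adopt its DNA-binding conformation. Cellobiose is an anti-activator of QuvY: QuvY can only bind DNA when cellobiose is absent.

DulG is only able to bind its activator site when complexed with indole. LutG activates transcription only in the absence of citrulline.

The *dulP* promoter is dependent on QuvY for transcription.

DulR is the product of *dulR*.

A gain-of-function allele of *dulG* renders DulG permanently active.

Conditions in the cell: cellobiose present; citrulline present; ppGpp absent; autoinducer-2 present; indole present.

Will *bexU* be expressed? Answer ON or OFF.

OFF

Autoinducer-2 is present, so KulP is active.
Citrulline is present, so LutG is inactive.
DulG is constitutively active in this strain.
Activator DulG is present, so *dulR* is transcribed.
So DulR is produced and active.
ppGpp is absent, so OrvE is inactive.
With repressor KulP bound, *bexU* is not transcribed.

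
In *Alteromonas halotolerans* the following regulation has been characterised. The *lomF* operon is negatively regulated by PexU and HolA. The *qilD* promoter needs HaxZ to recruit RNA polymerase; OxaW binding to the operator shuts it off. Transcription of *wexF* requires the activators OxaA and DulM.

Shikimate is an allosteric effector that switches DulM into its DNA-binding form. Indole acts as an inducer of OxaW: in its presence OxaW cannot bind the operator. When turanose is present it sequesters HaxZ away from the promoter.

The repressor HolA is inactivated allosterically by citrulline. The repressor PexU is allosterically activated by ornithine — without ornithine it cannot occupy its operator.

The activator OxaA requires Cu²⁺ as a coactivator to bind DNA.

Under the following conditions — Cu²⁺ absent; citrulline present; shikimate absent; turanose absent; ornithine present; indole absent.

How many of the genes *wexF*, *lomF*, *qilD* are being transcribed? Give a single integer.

0

Cu²⁺ is absent, so OxaA is inactive.
Shikimate is absent, so DulM is inactive.
Required activator OxaA is absent, so *wexF* is not transcribed.
→ *wexF* is OFF.
Ornithine is present, so PexU is active.
Citrulline is present, so HolA is inactive.
With repressor PexU bound, *lomF* is not transcribed.
→ *lomF* is OFF.
Indole is absent, so OxaW is active.
Turanose is absent, so HaxZ is active.
With repressor OxaW bound, *qilD* is not transcribed.
→ *qilD* is OFF.
0 of the 3 genes are transcribed.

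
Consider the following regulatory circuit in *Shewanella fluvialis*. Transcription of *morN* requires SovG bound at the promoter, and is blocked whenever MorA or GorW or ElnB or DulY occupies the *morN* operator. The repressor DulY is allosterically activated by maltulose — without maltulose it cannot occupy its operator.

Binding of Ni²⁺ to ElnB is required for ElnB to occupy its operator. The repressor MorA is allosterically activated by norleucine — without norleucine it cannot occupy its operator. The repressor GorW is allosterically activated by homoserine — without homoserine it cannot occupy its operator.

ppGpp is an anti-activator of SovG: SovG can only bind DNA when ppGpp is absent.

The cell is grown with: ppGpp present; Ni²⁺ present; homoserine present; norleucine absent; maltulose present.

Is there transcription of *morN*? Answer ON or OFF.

ppGpp is present, so SovG is inactive.
Norleucine is absent, so MorA is inactive.
Homoserine is present, so GorW is active.
Ni²⁺ is present, so ElnB is active.
Maltulose is present, so DulY is active.
With repressor GorW bound, *morN* is not transcribed.

OFF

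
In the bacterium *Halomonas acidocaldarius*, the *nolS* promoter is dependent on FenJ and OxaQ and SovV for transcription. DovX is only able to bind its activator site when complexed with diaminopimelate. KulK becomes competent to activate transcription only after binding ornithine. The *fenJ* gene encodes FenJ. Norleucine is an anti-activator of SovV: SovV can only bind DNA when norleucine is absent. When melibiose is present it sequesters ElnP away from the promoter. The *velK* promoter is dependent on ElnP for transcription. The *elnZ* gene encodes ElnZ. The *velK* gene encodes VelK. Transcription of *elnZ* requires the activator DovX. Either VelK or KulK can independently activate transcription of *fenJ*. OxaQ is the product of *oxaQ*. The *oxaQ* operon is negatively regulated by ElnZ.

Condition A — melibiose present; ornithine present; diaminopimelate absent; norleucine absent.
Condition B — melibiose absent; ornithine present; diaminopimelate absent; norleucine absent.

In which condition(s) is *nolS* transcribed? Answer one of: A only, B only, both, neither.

Condition A:
Melibiose is present, so ElnP is inactive.
Required activator ElnP is absent, so *velK* is not transcribed.
So VelK is not produced.
Ornithine is present, so KulK is active.
Activator KulK is present, so *fenJ* is transcribed.
So FenJ is produced and active.
Diaminopimelate is absent, so DovX is inactive.
Required activator DovX is absent, so *elnZ* is not transcribed.
So ElnZ is not produced.
With no repressor bound, *oxaQ* is transcribed.
So OxaQ is produced and active.
Norleucine is absent, so SovV is active.
No repressor is bound and FenJ and OxaQ and SovV are active, so *nolS* is transcribed.
→ *nolS* is ON in A.
Condition B:
Melibiose is absent, so ElnP is active.
No repressor is bound and ElnP is active, so *velK* is transcribed.
So VelK is produced and active.
Ornithine is present, so KulK is active.
Activator VelK is present, so *fenJ* is transcribed.
So FenJ is produced and active.
Diaminopimelate is absent, so DovX is inactive.
Required activator DovX is absent, so *elnZ* is not transcribed.
So ElnZ is not produced.
With no repressor bound, *oxaQ* is transcribed.
So OxaQ is produced and active.
Norleucine is absent, so SovV is active.
No repressor is bound and FenJ and OxaQ and SovV are active, so *nolS* is transcribed.
→ *nolS* is ON in B.

both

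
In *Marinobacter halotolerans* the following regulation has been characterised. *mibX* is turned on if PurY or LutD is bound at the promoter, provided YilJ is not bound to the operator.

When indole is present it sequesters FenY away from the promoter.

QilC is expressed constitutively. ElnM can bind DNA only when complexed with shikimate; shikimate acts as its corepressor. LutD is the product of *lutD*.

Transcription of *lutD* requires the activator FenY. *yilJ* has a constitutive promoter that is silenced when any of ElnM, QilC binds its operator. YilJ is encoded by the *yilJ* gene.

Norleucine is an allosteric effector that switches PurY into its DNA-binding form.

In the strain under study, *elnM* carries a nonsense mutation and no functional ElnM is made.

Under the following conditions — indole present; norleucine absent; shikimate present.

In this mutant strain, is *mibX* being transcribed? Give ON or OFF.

OFF

Norleucine is absent, so PurY is inactive.
ElnM is non-functional in this strain, so it has no effect.
QilC is produced constitutively and is active.
With repressor QilC bound, *yilJ* is not transcribed.
So YilJ is not produced.
Indole is present, so FenY is inactive.
Required activator FenY is absent, so *lutD* is not transcribed.
So LutD is not produced.
No activator is available at the *mibX* promoter, so *mibX* is not transcribed.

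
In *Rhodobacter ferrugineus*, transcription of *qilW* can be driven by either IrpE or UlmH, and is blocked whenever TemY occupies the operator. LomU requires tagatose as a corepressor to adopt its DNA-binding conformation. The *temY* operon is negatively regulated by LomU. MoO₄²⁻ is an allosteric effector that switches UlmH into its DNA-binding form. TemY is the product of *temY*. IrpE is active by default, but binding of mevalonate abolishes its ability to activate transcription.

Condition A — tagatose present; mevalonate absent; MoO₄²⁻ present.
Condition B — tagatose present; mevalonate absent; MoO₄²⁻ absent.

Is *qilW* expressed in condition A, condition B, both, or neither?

both

Condition A:
Tagatose is present, so LomU is active.
With repressor LomU bound, *temY* is not transcribed.
So TemY is not produced.
Mevalonate is absent, so IrpE is active.
MoO₄²⁻ is present, so UlmH is active.
Activator IrpE is present, so *qilW* is transcribed.
→ *qilW* is ON in A.
Condition B:
Tagatose is present, so LomU is active.
With repressor LomU bound, *temY* is not transcribed.
So TemY is not produced.
Mevalonate is absent, so IrpE is active.
MoO₄²⁻ is absent, so UlmH is inactive.
Activator IrpE is present, so *qilW* is transcribed.
→ *qilW* is ON in B.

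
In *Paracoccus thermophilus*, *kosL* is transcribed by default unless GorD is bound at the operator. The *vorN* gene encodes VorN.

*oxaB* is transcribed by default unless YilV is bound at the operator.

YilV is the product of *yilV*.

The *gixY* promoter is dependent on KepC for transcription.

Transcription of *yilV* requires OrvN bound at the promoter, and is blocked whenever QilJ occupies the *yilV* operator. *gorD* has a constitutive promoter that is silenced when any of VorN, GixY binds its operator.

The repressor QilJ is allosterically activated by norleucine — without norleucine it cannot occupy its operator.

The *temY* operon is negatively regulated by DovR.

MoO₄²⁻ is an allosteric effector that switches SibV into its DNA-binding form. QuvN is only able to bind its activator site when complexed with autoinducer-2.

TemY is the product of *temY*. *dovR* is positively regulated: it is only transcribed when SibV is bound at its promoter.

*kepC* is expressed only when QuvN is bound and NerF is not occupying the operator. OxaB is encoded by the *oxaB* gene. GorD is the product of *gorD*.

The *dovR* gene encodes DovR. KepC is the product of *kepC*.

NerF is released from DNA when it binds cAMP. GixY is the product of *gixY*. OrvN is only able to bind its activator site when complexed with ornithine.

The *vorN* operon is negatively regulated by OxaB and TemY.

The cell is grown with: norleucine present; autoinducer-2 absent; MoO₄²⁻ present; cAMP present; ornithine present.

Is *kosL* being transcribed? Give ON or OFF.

OFF

Norleucine is present, so QilJ is active.
Ornithine is present, so OrvN is active.
With repressor QilJ bound, *yilV* is not transcribed.
So YilV is not produced.
With no repressor bound, *oxaB* is transcribed.
So OxaB is produced and active.
MoO₄²⁻ is present, so SibV is active.
No repressor is bound and SibV is active, so *dovR* is transcribed.
So DovR is produced and active.
With repressor DovR bound, *temY* is not transcribed.
So TemY is not produced.
With repressor OxaB bound, *vorN* is not transcribed.
So VorN is not produced.
cAMP is present, so NerF is inactive.
Autoinducer-2 is absent, so QuvN is inactive.
Required activator QuvN is absent, so *kepC* is not transcribed.
So KepC is not produced.
Required activator KepC is absent, so *gixY* is not transcribed.
So GixY is not produced.
With no repressor bound, *gorD* is transcribed.
So GorD is produced and active.
With repressor GorD bound, *kosL* is not transcribed.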